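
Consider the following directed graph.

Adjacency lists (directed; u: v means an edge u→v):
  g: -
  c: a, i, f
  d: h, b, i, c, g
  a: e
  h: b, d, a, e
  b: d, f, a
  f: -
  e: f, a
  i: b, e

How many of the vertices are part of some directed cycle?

7

A vertex is on a directed cycle iff it belongs to a strongly connected component of size ≥ 2 (or has a self-loop).
The vertices on cycles are {a, b, c, d, e, h, i} — 7 in total.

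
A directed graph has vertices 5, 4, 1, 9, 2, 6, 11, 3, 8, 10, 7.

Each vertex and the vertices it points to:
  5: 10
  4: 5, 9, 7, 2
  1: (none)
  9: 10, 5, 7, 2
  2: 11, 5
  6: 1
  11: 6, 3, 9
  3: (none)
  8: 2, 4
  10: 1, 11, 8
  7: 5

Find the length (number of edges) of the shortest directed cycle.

3

For each vertex v, BFS finds the shortest path from v back to v.
The shortest such closed walk is 10 → 11 → 9 → 10, length 3.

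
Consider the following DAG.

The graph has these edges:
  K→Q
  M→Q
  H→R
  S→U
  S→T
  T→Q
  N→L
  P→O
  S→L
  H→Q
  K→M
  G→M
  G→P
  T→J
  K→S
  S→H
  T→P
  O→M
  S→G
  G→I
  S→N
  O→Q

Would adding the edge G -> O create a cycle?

No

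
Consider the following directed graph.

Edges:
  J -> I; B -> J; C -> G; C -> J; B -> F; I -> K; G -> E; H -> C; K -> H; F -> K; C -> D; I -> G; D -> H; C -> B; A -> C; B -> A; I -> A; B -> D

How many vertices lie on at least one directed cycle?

A vertex is on a directed cycle iff it belongs to a strongly connected component of size ≥ 2 (or has a self-loop).
The vertices on cycles are {A, B, C, D, F, H, I, J, K} — 9 in total.

9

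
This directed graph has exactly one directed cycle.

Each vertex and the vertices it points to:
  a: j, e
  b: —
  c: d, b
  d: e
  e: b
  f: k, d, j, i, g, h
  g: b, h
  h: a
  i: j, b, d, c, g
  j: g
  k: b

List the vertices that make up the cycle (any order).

a, g, h, j

DFS with gray/black marking from h:
h gray
  a gray
    j gray
      g gray
        b gray
        b black
        g→h: h is gray → back edge
Back edge closes the cycle h → a → j → g → h; its vertices are {a, g, h, j}.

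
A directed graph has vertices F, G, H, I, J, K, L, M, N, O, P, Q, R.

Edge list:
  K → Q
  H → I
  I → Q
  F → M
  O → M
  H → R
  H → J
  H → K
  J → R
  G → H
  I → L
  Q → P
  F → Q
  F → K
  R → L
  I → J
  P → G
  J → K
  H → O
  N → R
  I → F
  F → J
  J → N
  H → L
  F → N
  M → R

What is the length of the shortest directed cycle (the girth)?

5

For each vertex v, BFS finds the shortest path from v back to v.
The shortest such closed walk is H → K → Q → P → G → H, length 5.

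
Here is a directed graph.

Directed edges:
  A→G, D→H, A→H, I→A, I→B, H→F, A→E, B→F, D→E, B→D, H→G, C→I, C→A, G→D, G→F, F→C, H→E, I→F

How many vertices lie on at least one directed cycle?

8

A vertex is on a directed cycle iff it belongs to a strongly connected component of size ≥ 2 (or has a self-loop).
The vertices on cycles are {A, B, C, D, F, G, H, I} — 8 in total.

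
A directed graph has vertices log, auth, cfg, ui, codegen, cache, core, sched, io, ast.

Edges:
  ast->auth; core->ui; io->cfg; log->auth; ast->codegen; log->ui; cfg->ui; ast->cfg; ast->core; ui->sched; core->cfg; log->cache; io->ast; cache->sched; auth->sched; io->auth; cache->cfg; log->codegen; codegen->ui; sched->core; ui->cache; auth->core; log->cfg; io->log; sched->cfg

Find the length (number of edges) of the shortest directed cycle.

3

For each vertex v, BFS finds the shortest path from v back to v.
The shortest such closed walk is ui → sched → cfg → ui, length 3.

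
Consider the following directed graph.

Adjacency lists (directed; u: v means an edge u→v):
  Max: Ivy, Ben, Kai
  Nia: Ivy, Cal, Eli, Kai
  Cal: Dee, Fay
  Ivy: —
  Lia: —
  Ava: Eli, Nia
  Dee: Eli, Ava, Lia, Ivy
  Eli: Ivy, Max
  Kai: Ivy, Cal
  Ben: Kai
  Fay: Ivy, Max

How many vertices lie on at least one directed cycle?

9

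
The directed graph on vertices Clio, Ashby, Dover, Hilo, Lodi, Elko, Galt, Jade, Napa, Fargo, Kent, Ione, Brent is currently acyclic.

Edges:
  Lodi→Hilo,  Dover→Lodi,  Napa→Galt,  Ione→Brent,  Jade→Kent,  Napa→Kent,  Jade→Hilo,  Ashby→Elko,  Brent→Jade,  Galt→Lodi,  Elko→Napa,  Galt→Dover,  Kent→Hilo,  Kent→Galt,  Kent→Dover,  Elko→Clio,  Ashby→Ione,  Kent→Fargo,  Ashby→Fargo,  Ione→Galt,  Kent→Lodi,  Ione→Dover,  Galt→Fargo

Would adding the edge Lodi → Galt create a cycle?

Adding Lodi→Galt creates a cycle iff Galt can already reach Lodi.
Path from Galt: Galt → Lodi.
So Galt → … → Lodi → Galt is a cycle.

Yes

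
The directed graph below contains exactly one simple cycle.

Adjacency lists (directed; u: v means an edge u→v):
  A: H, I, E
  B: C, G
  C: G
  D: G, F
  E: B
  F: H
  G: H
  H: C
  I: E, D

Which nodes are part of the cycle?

C, G, H

DFS with gray/black marking from C:
C gray
  G gray
    H gray
      H→C: C is gray → back edge
Back edge closes the cycle C → G → H → C; its vertices are {C, G, H}.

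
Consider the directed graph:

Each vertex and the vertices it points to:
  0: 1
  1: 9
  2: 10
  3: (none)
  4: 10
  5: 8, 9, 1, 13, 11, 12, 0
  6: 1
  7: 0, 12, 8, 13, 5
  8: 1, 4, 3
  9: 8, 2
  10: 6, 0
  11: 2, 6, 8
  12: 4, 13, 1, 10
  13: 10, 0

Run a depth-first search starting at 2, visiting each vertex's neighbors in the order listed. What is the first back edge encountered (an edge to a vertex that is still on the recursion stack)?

DFS from 2 (visiting each vertex's neighbors in the order listed); mark gray on enter, black on exit:
2 gray
  10 gray
    6 gray
      1 gray
        9 gray
          8 gray
            8→1: 1 is gray → back edge
First back edge: 8 → 1.

8->1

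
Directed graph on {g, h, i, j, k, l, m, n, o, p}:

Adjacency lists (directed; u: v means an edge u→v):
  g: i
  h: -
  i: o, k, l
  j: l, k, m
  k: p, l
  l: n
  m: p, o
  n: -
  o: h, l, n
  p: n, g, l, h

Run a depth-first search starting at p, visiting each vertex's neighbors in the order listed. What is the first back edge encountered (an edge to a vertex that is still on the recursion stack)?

DFS from p (visiting each vertex's neighbors in the order listed); mark gray on enter, black on exit:
p gray
  n gray
  n black
  g gray
    i gray
      o gray
        h gray
        h black
        l gray
          l→n: n black — skip
        l black
        o→n: n black — skip
      o black
      k gray
        k→p: p is gray → back edge
First back edge: k → p.

k->p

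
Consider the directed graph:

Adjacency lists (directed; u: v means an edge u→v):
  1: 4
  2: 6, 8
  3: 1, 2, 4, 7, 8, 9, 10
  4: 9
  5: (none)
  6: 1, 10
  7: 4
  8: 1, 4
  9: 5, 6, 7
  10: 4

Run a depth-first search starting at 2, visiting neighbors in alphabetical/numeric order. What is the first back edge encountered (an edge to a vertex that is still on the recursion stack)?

9->6

DFS from 2 (visiting neighbors in alphabetical/numeric order); mark gray on enter, black on exit:
2 gray
  6 gray
    1 gray
      4 gray
        9 gray
          5 gray
          5 black
          9→6: 6 is gray → back edge
First back edge: 9 → 6.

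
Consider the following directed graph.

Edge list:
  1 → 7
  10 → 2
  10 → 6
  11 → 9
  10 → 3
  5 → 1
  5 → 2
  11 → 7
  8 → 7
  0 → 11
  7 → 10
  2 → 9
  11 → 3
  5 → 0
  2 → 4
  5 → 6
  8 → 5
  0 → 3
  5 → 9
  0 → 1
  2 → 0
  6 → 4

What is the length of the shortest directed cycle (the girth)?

5

For each vertex v, BFS finds the shortest path from v back to v.
The shortest such closed walk is 7 → 10 → 2 → 0 → 11 → 7, length 5.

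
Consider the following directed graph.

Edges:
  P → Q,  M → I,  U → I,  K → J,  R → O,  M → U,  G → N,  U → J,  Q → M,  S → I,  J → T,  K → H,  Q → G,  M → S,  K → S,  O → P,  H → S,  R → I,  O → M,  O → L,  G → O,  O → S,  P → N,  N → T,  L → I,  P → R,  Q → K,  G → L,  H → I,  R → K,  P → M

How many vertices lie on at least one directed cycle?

5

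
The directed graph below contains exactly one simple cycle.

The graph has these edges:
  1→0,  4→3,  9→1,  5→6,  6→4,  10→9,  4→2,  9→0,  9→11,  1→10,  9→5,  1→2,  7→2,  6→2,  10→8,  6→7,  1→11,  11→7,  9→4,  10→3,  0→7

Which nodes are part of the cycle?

1, 9, 10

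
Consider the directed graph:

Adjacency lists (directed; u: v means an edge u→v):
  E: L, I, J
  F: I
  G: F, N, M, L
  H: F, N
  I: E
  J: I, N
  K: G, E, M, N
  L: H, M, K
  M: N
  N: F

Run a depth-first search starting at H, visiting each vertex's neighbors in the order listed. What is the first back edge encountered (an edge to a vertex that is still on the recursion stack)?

L→H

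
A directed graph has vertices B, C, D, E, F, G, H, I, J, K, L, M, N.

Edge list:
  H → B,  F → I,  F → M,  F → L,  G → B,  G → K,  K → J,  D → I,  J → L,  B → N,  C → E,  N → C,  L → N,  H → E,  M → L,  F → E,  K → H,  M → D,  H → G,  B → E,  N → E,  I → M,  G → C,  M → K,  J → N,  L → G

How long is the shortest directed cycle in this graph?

3

For each vertex v, BFS finds the shortest path from v back to v.
The shortest such closed walk is M → D → I → M, length 3.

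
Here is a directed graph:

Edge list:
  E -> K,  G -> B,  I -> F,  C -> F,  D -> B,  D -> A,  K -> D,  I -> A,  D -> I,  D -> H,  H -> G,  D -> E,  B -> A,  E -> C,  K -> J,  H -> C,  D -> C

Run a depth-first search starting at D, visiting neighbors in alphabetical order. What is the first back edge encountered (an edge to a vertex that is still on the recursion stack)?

DFS from D (visiting neighbors in alphabetical order); mark gray on enter, black on exit:
D gray
  A gray
  A black
  B gray
    B→A: A black — skip
  B black
  C gray
    F gray
    F black
  C black
  E gray
    E→C: C black — skip
    K gray
      K→D: D is gray → back edge
First back edge: K → D.

K->D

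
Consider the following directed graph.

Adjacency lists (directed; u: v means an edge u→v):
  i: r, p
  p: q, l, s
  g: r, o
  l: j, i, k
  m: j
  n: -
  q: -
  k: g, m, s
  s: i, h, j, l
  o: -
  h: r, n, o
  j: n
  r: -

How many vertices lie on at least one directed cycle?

5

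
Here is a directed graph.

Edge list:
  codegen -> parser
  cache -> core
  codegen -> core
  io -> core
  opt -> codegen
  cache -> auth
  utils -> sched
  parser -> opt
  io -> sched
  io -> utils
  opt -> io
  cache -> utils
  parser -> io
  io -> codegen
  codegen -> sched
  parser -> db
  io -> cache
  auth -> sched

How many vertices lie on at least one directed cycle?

4

A vertex is on a directed cycle iff it belongs to a strongly connected component of size ≥ 2 (or has a self-loop).
The vertices on cycles are {io, opt, parser, codegen} — 4 in total.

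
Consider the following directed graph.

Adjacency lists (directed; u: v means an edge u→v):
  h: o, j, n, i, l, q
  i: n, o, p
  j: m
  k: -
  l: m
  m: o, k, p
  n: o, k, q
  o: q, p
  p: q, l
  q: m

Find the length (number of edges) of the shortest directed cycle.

3

For each vertex v, BFS finds the shortest path from v back to v.
The shortest such closed walk is l → m → p → l, length 3.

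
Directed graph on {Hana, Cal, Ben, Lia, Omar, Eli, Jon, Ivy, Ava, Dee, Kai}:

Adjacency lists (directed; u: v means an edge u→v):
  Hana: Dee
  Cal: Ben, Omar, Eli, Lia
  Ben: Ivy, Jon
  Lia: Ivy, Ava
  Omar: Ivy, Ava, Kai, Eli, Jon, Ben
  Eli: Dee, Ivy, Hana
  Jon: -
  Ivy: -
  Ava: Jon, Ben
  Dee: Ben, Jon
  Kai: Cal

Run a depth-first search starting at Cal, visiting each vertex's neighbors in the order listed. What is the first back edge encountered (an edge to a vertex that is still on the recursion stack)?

DFS from Cal (visiting each vertex's neighbors in the order listed); mark gray on enter, black on exit:
Cal gray
  Ben gray
    Ivy gray
    Ivy black
    Jon gray
    Jon black
  Ben black
  Omar gray
    Omar→Ivy: Ivy black — skip
    Ava gray
      Ava→Jon: Jon black — skip
      Ava→Ben: Ben black — skip
    Ava black
    Kai gray
      Kai→Cal: Cal is gray → back edge
First back edge: Kai → Cal.

Kai->Cal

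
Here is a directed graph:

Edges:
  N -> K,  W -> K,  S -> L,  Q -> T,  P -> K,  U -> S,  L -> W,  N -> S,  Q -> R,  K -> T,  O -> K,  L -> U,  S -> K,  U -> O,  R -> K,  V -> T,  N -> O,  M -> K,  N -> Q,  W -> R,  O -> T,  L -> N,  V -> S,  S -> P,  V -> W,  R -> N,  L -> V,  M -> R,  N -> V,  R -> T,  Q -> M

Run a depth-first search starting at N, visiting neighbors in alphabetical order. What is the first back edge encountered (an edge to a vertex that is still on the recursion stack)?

R→N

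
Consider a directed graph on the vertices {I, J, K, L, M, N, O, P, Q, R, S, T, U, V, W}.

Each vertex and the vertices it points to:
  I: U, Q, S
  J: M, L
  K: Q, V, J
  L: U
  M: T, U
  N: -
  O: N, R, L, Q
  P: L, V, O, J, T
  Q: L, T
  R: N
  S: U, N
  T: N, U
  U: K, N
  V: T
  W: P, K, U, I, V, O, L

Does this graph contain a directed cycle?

Yes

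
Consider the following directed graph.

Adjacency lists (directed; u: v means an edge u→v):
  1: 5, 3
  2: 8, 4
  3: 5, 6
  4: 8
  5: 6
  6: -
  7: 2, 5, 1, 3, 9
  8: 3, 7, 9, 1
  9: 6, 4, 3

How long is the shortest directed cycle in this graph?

3

For each vertex v, BFS finds the shortest path from v back to v.
The shortest such closed walk is 2 → 8 → 7 → 2, length 3.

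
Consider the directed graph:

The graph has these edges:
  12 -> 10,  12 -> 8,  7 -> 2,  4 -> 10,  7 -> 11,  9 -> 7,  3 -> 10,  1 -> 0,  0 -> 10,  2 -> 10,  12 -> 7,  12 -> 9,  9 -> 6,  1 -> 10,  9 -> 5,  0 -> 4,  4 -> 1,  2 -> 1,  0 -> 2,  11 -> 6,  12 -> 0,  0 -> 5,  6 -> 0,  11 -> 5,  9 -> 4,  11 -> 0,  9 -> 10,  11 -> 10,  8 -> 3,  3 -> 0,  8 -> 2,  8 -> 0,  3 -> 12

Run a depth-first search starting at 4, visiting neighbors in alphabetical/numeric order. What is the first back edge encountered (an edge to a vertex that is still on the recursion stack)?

DFS from 4 (visiting neighbors in alphabetical/numeric order); mark gray on enter, black on exit:
4 gray
  1 gray
    0 gray
      2 gray
        2→1: 1 is gray → back edge
First back edge: 2 → 1.

2->1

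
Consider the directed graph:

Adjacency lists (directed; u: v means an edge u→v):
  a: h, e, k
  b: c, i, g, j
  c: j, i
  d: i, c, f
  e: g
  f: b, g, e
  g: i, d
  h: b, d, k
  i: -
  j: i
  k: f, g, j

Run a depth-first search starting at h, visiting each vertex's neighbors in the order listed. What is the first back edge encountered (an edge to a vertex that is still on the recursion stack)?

DFS from h (visiting each vertex's neighbors in the order listed); mark gray on enter, black on exit:
h gray
  b gray
    c gray
      j gray
        i gray
        i black
      j black
      c→i: i black — skip
    c black
    b→i: i black — skip
    g gray
      g→i: i black — skip
      d gray
        d→i: i black — skip
        d→c: c black — skip
        f gray
          f→b: b is gray → back edge
First back edge: f → b.

f->b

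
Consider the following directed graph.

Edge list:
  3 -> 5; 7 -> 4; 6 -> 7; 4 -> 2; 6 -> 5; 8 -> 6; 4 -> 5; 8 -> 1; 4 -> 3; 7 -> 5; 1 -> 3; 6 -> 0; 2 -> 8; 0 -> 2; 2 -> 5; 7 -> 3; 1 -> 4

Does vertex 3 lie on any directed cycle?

3 lies on a cycle iff there is a path from 3 back to itself.
Exploring from 3, it never reaches itself; equivalently, its strongly connected component is a singleton.

No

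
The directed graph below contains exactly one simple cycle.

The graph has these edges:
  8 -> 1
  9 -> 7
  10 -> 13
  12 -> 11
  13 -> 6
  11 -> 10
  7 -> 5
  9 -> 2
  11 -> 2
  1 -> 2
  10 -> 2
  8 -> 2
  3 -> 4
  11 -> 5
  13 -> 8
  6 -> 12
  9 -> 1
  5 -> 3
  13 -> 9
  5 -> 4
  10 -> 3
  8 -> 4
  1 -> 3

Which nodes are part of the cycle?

DFS with gray/black marking from 13:
13 gray
  6 gray
    12 gray
      11 gray
        2 gray
        2 black
        5 gray
          4 gray
          4 black
          3 gray
            3→4: 4 black — skip
          3 black
        5 black
        10 gray
          10→3: 3 black — skip
          10→2: 2 black — skip
          10→13: 13 is gray → back edge
Back edge closes the cycle 13 → 6 → 12 → 11 → 10 → 13; its vertices are {6, 10, 11, 12, 13}.

6, 10, 11, 12, 13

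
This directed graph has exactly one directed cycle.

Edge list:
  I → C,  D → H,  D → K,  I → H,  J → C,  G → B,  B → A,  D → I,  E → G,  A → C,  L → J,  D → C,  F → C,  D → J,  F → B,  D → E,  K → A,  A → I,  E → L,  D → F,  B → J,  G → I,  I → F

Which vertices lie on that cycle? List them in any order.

A, B, F, I

DFS with gray/black marking from F:
F gray
  C gray
  C black
  B gray
    J gray
      J→C: C black — skip
    J black
    A gray
      A→C: C black — skip
      I gray
        I→C: C black — skip
        I→F: F is gray → back edge
Back edge closes the cycle F → B → A → I → F; its vertices are {A, B, F, I}.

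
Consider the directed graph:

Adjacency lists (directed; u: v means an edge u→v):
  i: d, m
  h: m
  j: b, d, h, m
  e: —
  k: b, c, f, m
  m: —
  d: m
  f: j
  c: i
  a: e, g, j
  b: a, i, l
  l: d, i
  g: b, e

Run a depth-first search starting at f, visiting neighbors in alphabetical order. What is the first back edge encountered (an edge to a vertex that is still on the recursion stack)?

g->b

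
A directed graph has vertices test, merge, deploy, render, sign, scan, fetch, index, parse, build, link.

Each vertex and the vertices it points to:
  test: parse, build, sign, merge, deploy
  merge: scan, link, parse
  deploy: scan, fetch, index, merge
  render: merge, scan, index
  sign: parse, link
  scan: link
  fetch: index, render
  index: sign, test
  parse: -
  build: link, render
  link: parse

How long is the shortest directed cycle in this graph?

3

For each vertex v, BFS finds the shortest path from v back to v.
The shortest such closed walk is index → test → deploy → index, length 3.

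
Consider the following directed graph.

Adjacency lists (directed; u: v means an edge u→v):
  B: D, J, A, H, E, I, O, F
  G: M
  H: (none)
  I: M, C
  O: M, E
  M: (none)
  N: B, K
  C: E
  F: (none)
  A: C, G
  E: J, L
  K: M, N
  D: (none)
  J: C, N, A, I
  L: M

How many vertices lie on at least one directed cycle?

9

A vertex is on a directed cycle iff it belongs to a strongly connected component of size ≥ 2 (or has a self-loop).
The vertices on cycles are {A, B, C, E, I, J, K, N, O} — 9 in total.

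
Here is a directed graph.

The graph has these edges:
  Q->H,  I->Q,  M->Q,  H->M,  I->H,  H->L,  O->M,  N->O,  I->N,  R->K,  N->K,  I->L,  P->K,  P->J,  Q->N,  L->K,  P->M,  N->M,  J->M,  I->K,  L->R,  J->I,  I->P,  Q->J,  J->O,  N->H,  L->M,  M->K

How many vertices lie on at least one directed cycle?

A vertex is on a directed cycle iff it belongs to a strongly connected component of size ≥ 2 (or has a self-loop).
The vertices on cycles are {H, I, J, L, M, N, O, P, Q} — 9 in total.

9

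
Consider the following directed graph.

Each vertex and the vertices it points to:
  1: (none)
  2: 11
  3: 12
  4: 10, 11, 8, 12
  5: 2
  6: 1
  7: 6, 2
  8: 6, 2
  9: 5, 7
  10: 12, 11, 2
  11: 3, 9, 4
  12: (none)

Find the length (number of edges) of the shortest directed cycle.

2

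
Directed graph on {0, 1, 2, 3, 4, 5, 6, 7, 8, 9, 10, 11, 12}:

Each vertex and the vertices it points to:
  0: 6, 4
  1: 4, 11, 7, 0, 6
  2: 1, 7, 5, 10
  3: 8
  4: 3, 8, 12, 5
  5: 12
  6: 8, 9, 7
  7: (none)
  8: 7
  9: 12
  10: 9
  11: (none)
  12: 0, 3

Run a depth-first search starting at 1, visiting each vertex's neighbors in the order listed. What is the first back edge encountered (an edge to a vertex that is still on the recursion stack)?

DFS from 1 (visiting each vertex's neighbors in the order listed); mark gray on enter, black on exit:
1 gray
  4 gray
    3 gray
      8 gray
        7 gray
        7 black
      8 black
    3 black
    4→8: 8 black — skip
    12 gray
      0 gray
        6 gray
          6→8: 8 black — skip
          9 gray
            9→12: 12 is gray → back edge
First back edge: 9 → 12.

9->12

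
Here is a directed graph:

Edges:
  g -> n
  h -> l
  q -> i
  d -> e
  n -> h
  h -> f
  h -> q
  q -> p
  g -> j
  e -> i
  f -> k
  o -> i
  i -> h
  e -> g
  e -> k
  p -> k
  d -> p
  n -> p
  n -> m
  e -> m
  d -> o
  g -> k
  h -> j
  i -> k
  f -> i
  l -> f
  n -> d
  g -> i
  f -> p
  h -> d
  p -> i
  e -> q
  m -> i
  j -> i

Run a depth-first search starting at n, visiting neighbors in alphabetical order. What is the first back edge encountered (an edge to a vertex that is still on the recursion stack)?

h→d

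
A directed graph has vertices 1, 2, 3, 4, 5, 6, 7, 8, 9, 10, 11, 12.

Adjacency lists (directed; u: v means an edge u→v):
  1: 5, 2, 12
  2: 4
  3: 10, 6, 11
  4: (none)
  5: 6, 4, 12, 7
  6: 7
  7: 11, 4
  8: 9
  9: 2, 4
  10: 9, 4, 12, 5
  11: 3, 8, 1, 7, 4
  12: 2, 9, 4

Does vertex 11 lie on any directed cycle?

11 is on a cycle iff 11 can reach itself via ≥1 edge.
11 → 3 → 11 — yes.

Yes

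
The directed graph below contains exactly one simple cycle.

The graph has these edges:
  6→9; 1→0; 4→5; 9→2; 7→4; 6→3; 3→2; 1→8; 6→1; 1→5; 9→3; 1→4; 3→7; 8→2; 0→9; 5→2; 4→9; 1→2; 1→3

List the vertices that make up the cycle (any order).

DFS with gray/black marking from 3:
3 gray
  2 gray
  2 black
  7 gray
    4 gray
      9 gray
        9→3: 3 is gray → back edge
Back edge closes the cycle 3 → 7 → 4 → 9 → 3; its vertices are {3, 4, 7, 9}.

3, 4, 7, 9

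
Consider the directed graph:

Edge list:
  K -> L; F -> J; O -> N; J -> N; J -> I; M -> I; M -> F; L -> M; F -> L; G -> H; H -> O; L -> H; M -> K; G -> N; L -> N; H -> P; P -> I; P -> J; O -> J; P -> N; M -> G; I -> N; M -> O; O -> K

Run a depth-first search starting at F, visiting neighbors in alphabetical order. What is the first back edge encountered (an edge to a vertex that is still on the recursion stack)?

K→L

DFS from F (visiting neighbors in alphabetical order); mark gray on enter, black on exit:
F gray
  J gray
    I gray
      N gray
      N black
    I black
    J→N: N black — skip
  J black
  L gray
    H gray
      O gray
        O→J: J black — skip
        K gray
          K→L: L is gray → back edge
First back edge: K → L.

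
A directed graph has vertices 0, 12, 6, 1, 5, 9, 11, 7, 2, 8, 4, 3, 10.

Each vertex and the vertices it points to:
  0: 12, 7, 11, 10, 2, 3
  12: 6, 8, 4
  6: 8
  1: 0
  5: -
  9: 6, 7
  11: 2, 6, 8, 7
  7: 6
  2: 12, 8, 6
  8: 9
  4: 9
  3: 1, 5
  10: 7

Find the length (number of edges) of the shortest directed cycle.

For each vertex v, BFS finds the shortest path from v back to v.
The shortest such closed walk is 3 → 1 → 0 → 3, length 3.

3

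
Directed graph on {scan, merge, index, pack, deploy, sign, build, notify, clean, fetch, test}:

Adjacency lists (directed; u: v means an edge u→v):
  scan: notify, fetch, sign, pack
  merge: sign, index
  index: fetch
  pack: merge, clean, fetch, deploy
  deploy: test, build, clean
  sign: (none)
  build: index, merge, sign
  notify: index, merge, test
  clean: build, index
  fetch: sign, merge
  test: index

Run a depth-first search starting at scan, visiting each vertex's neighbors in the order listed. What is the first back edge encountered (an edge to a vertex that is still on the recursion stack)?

merge→index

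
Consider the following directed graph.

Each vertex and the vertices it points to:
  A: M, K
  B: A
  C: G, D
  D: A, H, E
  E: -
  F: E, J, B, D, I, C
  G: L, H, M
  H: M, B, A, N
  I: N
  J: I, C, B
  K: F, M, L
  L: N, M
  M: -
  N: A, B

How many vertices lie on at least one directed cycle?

12

A vertex is on a directed cycle iff it belongs to a strongly connected component of size ≥ 2 (or has a self-loop).
The vertices on cycles are {A, B, C, D, F, G, H, I, J, K, L, N} — 12 in total.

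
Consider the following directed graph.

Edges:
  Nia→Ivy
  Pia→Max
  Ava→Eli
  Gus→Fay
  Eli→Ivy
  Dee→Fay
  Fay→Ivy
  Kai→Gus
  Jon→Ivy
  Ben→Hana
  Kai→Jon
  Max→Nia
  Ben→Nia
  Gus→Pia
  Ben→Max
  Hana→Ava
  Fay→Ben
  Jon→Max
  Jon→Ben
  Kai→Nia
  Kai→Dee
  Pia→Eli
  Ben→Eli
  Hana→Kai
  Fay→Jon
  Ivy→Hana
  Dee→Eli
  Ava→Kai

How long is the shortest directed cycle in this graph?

4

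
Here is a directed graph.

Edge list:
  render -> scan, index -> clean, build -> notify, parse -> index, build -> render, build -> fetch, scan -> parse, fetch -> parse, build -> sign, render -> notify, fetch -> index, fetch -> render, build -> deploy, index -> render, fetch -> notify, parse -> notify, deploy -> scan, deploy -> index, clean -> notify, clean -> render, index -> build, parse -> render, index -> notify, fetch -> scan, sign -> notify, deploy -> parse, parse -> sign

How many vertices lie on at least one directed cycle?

A vertex is on a directed cycle iff it belongs to a strongly connected component of size ≥ 2 (or has a self-loop).
The vertices on cycles are {scan, build, clean, fetch, index, parse, deploy, render} — 8 in total.

8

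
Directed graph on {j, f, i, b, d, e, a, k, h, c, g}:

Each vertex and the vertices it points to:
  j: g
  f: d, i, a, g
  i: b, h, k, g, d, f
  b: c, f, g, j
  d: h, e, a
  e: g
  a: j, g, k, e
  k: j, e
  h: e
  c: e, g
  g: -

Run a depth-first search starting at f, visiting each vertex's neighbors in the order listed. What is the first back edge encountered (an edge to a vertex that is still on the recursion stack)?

b→f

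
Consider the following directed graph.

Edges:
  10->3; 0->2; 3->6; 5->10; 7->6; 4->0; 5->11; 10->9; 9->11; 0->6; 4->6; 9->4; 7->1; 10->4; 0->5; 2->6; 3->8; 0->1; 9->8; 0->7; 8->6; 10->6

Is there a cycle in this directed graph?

Yes

DFS with white/gray/black marking, starting from 5:
5 gray
  10 gray
    9 gray
      4 gray
        0 gray
          0→5: 5 is gray → back edge
Back edge found, so a cycle exists: 5 → 10 → 9 → 4 → 0 → 5.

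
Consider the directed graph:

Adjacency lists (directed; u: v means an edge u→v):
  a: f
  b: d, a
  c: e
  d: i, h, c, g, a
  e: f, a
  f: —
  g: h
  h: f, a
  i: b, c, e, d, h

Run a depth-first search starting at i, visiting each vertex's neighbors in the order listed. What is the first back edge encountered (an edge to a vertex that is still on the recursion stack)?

d→i

DFS from i (visiting each vertex's neighbors in the order listed); mark gray on enter, black on exit:
i gray
  b gray
    d gray
      d→i: i is gray → back edge
First back edge: d → i.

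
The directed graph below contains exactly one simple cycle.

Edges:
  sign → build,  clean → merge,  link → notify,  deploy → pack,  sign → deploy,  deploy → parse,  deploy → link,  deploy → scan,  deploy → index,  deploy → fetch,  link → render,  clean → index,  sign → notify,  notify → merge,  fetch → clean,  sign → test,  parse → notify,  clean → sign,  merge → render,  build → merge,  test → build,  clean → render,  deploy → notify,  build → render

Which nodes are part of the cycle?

sign, clean, fetch, deploy

DFS with gray/black marking from sign:
sign gray
  notify gray
    merge gray
      render gray
      render black
    merge black
  notify black
  build gray
    build→render: render black — skip
    build→merge: merge black — skip
  build black
  deploy gray
    parse gray
      parse→notify: notify black — skip
    parse black
    pack gray
    pack black
    deploy→notify: notify black — skip
    fetch gray
      clean gray
        clean→render: render black — skip
        index gray
        index black
        clean→sign: sign is gray → back edge
Back edge closes the cycle sign → deploy → fetch → clean → sign; its vertices are {sign, clean, fetch, deploy}.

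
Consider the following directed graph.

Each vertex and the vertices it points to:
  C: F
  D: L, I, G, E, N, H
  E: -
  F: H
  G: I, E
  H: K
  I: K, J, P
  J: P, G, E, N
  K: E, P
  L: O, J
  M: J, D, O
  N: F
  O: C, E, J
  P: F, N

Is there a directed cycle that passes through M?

No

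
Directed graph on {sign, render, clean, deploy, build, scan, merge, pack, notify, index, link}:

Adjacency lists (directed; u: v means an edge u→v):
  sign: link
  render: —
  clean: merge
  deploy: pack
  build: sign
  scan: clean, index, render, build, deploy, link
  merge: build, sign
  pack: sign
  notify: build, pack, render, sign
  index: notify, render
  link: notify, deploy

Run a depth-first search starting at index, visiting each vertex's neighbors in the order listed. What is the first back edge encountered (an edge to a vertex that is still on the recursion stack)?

DFS from index (visiting each vertex's neighbors in the order listed); mark gray on enter, black on exit:
index gray
  notify gray
    build gray
      sign gray
        link gray
          link→notify: notify is gray → back edge
First back edge: link → notify.

link→notify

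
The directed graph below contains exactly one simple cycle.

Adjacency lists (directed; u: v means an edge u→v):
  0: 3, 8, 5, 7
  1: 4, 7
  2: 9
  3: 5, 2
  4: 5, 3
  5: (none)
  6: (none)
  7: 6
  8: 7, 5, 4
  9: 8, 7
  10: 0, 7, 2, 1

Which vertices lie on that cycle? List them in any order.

2, 3, 4, 8, 9

DFS with gray/black marking from 2:
2 gray
  9 gray
    8 gray
      7 gray
        6 gray
        6 black
      7 black
      5 gray
      5 black
      4 gray
        4→5: 5 black — skip
        3 gray
          3→5: 5 black — skip
          3→2: 2 is gray → back edge
Back edge closes the cycle 2 → 9 → 8 → 4 → 3 → 2; its vertices are {2, 3, 4, 8, 9}.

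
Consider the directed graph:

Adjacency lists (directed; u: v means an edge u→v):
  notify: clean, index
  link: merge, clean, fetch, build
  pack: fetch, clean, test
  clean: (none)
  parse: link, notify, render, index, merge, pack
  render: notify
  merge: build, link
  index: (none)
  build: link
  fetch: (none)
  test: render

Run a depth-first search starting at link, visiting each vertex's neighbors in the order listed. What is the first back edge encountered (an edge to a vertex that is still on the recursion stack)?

DFS from link (visiting each vertex's neighbors in the order listed); mark gray on enter, black on exit:
link gray
  merge gray
    build gray
      build→link: link is gray → back edge
First back edge: build → link.

build→link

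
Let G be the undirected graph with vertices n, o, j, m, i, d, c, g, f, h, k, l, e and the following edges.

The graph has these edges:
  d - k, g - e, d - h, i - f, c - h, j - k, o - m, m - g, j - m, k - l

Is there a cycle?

No

DFS, tracking each vertex's parent; an edge to a visited non-parent vertex closes a cycle.
Start from e:
visit e (parent –)
  visit g (parent e)
    g–e: parent, skip
    visit m (parent g)
      m–g: parent, skip
      visit j (parent m)
        j–m: parent, skip
        visit k (parent j)
          visit d (parent k)
            visit h (parent d)
              visit c (parent h)
                c–h: parent, skip
              h–d: parent, skip
            d–k: parent, skip
          visit l (parent k)
            l–k: parent, skip
          k–j: parent, skip
      visit o (parent m)
        o–m: parent, skip
visit n (parent –)
visit i (parent –)
  visit f (parent i)
    f–i: parent, skip
No non-parent visited neighbor found — the graph is a forest.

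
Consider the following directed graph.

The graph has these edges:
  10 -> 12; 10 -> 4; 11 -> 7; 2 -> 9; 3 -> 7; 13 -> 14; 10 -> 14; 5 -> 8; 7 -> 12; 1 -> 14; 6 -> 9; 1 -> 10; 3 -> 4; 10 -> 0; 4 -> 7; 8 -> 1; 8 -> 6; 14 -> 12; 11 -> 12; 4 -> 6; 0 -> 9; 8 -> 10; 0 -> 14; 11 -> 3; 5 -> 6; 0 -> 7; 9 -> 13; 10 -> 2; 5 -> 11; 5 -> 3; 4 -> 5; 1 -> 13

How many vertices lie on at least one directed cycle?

7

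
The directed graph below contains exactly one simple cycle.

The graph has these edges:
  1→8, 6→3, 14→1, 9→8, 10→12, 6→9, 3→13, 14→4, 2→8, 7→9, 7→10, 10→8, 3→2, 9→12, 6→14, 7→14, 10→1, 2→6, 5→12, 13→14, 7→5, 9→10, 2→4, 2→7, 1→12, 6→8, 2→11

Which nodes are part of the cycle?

DFS with gray/black marking from 3:
3 gray
  13 gray
    14 gray
      1 gray
        12 gray
        12 black
        8 gray
        8 black
      1 black
      4 gray
      4 black
    14 black
  13 black
  2 gray
    2→8: 8 black — skip
    11 gray
    11 black
    7 gray
      10 gray
        10→12: 12 black — skip
        10→8: 8 black — skip
        10→1: 1 black — skip
      10 black
      9 gray
        9→10: 10 black — skip
        9→12: 12 black — skip
        9→8: 8 black — skip
      9 black
      5 gray
        5→12: 12 black — skip
      5 black
      7→14: 14 black — skip
    7 black
    6 gray
      6→9: 9 black — skip
      6→14: 14 black — skip
      6→3: 3 is gray → back edge
Back edge closes the cycle 3 → 2 → 6 → 3; its vertices are {2, 3, 6}.

2, 3, 6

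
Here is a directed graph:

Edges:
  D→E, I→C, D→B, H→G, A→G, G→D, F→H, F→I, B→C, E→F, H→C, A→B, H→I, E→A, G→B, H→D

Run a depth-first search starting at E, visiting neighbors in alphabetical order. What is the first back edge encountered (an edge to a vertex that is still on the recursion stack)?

D->E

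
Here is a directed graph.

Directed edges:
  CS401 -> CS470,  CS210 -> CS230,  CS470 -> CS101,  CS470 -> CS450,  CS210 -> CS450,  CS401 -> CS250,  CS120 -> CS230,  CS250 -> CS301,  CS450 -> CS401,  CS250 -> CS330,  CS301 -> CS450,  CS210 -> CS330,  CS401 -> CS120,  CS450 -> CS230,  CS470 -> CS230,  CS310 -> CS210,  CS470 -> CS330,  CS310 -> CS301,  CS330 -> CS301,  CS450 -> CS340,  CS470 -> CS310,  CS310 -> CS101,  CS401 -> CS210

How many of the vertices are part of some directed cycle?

8

A vertex is on a directed cycle iff it belongs to a strongly connected component of size ≥ 2 (or has a self-loop).
The vertices on cycles are {CS210, CS250, CS301, CS310, CS330, CS401, CS450, CS470} — 8 in total.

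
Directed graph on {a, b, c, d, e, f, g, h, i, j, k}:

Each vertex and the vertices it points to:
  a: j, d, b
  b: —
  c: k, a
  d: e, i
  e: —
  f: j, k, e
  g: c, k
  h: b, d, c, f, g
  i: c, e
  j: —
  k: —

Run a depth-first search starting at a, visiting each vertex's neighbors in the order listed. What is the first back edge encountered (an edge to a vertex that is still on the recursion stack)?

c→a

DFS from a (visiting each vertex's neighbors in the order listed); mark gray on enter, black on exit:
a gray
  j gray
  j black
  d gray
    e gray
    e black
    i gray
      c gray
        k gray
        k black
        c→a: a is gray → back edge
First back edge: c → a.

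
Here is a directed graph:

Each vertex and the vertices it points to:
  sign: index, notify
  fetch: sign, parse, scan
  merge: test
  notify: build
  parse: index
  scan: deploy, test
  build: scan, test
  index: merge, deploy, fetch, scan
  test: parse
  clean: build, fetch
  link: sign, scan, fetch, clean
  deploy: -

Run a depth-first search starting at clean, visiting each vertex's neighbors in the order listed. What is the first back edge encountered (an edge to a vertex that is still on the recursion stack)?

DFS from clean (visiting each vertex's neighbors in the order listed); mark gray on enter, black on exit:
clean gray
  build gray
    scan gray
      deploy gray
      deploy black
      test gray
        parse gray
          index gray
            merge gray
              merge→test: test is gray → back edge
First back edge: merge → test.

merge->test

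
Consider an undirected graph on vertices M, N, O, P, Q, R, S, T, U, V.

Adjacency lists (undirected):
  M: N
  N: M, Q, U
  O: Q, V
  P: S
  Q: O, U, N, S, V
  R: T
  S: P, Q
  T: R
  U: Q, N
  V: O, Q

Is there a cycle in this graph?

DFS, tracking each vertex's parent; an edge to a visited non-parent vertex closes a cycle.
Start from O:
visit O (parent –)
  visit Q (parent O)
    Q–O: parent, skip
    visit U (parent Q)
      U–Q: parent, skip
      visit N (parent U)
        visit M (parent N)
          M–N: parent, skip
        N–Q: Q visited and ≠ parent → cycle
Cycle: Q – U – N – Q.

Yes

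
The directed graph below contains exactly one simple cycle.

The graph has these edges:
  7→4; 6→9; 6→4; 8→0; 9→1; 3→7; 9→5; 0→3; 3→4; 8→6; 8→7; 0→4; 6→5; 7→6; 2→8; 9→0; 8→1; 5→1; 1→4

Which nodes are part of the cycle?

0, 3, 6, 7, 9

DFS with gray/black marking from 6:
6 gray
  9 gray
    1 gray
      4 gray
      4 black
    1 black
    5 gray
      5→1: 1 black — skip
    5 black
    0 gray
      3 gray
        7 gray
          7→4: 4 black — skip
          7→6: 6 is gray → back edge
Back edge closes the cycle 6 → 9 → 0 → 3 → 7 → 6; its vertices are {0, 3, 6, 7, 9}.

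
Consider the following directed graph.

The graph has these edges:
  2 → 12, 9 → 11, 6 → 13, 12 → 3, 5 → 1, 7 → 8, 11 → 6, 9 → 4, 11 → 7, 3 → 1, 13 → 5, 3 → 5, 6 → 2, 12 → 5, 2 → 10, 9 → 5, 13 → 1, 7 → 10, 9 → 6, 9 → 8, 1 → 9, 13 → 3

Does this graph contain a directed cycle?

DFS with white/gray/black marking, starting from 12:
12 gray
  3 gray
    5 gray
      1 gray
        9 gray
          6 gray
            2 gray
              10 gray
              10 black
              2→12: 12 is gray → back edge
Back edge found, so a cycle exists: 12 → 3 → 5 → 1 → 9 → 6 → 2 → 12.

Yes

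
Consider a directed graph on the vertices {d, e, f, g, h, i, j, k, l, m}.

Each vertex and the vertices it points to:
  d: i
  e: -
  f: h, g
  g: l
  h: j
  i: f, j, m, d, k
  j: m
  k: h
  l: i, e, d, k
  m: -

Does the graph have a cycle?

DFS with white/gray/black marking, starting from h:
h gray
  j gray
    m gray
    m black
  j black
h black
d gray
  i gray
    f gray
      f→h: h black — skip
      g gray
        l gray
          l→i: i is gray → back edge
Back edge found, so a cycle exists: i → f → g → l → i.

Yes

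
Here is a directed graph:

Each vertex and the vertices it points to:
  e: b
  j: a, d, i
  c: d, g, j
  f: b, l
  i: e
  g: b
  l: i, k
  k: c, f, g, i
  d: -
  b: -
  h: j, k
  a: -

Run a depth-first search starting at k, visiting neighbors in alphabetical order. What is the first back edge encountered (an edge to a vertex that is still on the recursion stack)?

l→k

DFS from k (visiting neighbors in alphabetical order); mark gray on enter, black on exit:
k gray
  c gray
    d gray
    d black
    g gray
      b gray
      b black
    g black
    j gray
      a gray
      a black
      j→d: d black — skip
      i gray
        e gray
          e→b: b black — skip
        e black
      i black
    j black
  c black
  f gray
    f→b: b black — skip
    l gray
      l→i: i black — skip
      l→k: k is gray → back edge
First back edge: l → k.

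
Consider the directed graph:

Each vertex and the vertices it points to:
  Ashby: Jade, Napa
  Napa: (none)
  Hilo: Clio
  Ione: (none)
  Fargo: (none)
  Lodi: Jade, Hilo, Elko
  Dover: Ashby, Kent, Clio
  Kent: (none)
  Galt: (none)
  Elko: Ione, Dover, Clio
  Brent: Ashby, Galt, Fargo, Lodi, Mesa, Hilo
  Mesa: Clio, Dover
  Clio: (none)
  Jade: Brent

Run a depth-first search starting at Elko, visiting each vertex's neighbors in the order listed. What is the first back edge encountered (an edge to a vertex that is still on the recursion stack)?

Brent->Ashby

DFS from Elko (visiting each vertex's neighbors in the order listed); mark gray on enter, black on exit:
Elko gray
  Ione gray
  Ione black
  Dover gray
    Ashby gray
      Jade gray
        Brent gray
          Brent→Ashby: Ashby is gray → back edge
First back edge: Brent → Ashby.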